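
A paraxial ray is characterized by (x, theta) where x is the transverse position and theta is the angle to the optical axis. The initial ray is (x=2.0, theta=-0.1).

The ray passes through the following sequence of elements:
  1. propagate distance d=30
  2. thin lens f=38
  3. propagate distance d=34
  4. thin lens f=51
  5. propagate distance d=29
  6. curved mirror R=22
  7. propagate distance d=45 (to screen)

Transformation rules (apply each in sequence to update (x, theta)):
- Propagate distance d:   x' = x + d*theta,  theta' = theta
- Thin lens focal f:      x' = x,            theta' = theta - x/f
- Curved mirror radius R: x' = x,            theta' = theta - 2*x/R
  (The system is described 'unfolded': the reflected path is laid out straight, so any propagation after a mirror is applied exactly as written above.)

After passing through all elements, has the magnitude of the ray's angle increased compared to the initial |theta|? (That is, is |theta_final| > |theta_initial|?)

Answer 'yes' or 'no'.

Answer: yes

Derivation:
Initial: x=2.0000 theta=-0.1000
After 1 (propagate distance d=30): x=-1.0000 theta=-0.1000
After 2 (thin lens f=38): x=-1.0000 theta=-7/95 (≈-0.0737)
After 3 (propagate distance d=34): x=-333/95 (≈-3.5053) theta=-7/95 (≈-0.0737)
After 4 (thin lens f=51): x=-333/95 (≈-3.5053) theta=-8/1615 (≈-0.0050)
After 5 (propagate distance d=29): x=-5893/1615 (≈-3.6489) theta=-8/1615 (≈-0.0050)
After 6 (curved mirror R=22): x=-5893/1615 (≈-3.6489) theta=1161/3553 (≈0.3268)
After 7 (propagate distance d=45 (to screen)): x=196402/17765 (≈11.0556) theta=1161/3553 (≈0.3268)
|theta_initial|=0.1000 |theta_final|=1161/3553 (≈0.3268) -> increased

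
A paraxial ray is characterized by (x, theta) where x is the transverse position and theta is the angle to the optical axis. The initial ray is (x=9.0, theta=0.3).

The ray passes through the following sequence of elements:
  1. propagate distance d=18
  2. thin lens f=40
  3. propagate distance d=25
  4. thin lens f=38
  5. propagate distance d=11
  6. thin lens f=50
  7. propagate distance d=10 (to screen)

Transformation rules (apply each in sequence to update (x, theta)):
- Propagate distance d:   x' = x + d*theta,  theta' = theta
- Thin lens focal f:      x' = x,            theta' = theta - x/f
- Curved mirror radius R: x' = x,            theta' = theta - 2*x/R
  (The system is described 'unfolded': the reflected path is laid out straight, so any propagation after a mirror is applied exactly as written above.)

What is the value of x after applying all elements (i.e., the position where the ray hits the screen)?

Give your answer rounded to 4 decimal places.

Answer: 2.8099

Derivation:
Initial: x=9.0000 theta=0.3000
After 1 (propagate distance d=18): x=14.4000 theta=0.3000
After 2 (thin lens f=40): x=14.4000 theta=-0.0600
After 3 (propagate distance d=25): x=12.9000 theta=-0.0600
After 4 (thin lens f=38): x=12.9000 theta=-759/1900 (≈-0.3995)
After 5 (propagate distance d=11): x=16161/1900 (≈8.5058) theta=-759/1900 (≈-0.3995)
After 6 (thin lens f=50): x=16161/1900 (≈8.5058) theta=-54111/95000 (≈-0.5696)
After 7 (propagate distance d=10 (to screen)): x=13347/4750 (≈2.8099) theta=-54111/95000 (≈-0.5696)
Rounded to 4 decimal places: x = 2.8099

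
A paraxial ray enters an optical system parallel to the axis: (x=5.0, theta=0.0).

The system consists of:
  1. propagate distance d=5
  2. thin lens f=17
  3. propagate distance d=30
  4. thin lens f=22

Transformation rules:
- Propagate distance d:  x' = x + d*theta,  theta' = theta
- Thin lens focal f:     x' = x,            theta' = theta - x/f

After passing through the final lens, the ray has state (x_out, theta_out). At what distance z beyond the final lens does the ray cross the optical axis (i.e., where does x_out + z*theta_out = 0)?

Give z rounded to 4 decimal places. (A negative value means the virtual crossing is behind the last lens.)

Initial: x=5.0000 theta=0.0000
After 1 (propagate distance d=5): x=5.0000 theta=0.0000
After 2 (thin lens f=17): x=5.0000 theta=-5/17 (≈-0.2941)
After 3 (propagate distance d=30): x=-65/17 (≈-3.8235) theta=-5/17 (≈-0.2941)
After 4 (thin lens f=22): x=-65/17 (≈-3.8235) theta=-45/374 (≈-0.1203)
z_focus = -x_out/theta_out = -(-65/17)/(-45/374) = -286/9 ≈ -31.7778
Rounded to 4 decimal places: z = -31.7778

Answer: -31.7778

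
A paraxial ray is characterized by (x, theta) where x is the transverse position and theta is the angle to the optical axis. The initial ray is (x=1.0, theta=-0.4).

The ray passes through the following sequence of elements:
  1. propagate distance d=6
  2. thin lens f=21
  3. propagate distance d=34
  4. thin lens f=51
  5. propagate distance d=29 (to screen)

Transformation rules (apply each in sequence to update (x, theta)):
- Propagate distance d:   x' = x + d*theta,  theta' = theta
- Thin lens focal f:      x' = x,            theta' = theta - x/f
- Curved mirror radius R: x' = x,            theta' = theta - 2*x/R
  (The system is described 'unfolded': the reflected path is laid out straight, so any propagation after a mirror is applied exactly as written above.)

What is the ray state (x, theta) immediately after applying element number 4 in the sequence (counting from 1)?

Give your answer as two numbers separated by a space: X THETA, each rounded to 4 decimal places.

Initial: x=1.0000 theta=-0.4000
After 1 (propagate distance d=6): x=-1.4000 theta=-0.4000
After 2 (thin lens f=21): x=-1.4000 theta=-1/3 (≈-0.3333)
After 3 (propagate distance d=34): x=-191/15 (≈-12.7333) theta=-1/3 (≈-0.3333)
After 4 (thin lens f=51): x=-191/15 (≈-12.7333) theta=-64/765 (≈-0.0837)
Rounded to 4 decimal places: x = -12.7333, theta = -0.0837

Answer: -12.7333 -0.0837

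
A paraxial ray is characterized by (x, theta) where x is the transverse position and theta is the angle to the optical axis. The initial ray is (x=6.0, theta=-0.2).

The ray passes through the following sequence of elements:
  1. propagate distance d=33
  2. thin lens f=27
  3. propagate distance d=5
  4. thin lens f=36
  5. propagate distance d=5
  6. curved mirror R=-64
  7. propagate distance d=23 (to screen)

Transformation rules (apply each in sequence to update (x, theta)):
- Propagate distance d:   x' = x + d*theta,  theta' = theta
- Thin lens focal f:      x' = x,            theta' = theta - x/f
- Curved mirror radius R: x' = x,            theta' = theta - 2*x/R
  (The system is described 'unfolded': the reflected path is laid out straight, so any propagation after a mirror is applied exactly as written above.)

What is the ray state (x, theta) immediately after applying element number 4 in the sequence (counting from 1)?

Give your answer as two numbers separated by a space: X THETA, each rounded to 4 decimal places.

Initial: x=6.0000 theta=-0.2000
After 1 (propagate distance d=33): x=-0.6000 theta=-0.2000
After 2 (thin lens f=27): x=-0.6000 theta=-8/45 (≈-0.1778)
After 3 (propagate distance d=5): x=-67/45 (≈-1.4889) theta=-8/45 (≈-0.1778)
After 4 (thin lens f=36): x=-67/45 (≈-1.4889) theta=-221/1620 (≈-0.1364)
Rounded to 4 decimal places: x = -1.4889, theta = -0.1364

Answer: -1.4889 -0.1364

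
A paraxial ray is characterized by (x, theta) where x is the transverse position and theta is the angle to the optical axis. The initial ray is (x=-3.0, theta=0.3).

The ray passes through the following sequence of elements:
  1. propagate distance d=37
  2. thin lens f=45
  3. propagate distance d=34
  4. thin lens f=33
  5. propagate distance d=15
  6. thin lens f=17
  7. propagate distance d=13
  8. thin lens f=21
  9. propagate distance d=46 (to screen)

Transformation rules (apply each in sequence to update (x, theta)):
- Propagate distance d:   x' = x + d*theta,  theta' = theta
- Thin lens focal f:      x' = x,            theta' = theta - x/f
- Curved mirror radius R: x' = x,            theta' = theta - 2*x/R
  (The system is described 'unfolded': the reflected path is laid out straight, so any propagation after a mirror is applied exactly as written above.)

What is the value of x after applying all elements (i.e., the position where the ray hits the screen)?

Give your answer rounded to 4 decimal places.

Answer: -32.8159

Derivation:
Initial: x=-3.0000 theta=0.3000
After 1 (propagate distance d=37): x=8.1000 theta=0.3000
After 2 (thin lens f=45): x=8.1000 theta=0.1200
After 3 (propagate distance d=34): x=12.1800 theta=0.1200
After 4 (thin lens f=33): x=12.1800 theta=-137/550 (≈-0.2491)
After 5 (propagate distance d=15): x=2322/275 (≈8.4436) theta=-137/550 (≈-0.2491)
After 6 (thin lens f=17): x=2322/275 (≈8.4436) theta=-6973/9350 (≈-0.7458)
After 7 (propagate distance d=13): x=-11701/9350 (≈-1.2514) theta=-6973/9350 (≈-0.7458)
After 8 (thin lens f=21): x=-11701/9350 (≈-1.2514) theta=-67366/98175 (≈-0.6862)
After 9 (propagate distance d=46 (to screen)): x=-585763/17850 (≈-32.8159) theta=-67366/98175 (≈-0.6862)
Rounded to 4 decimal places: x = -32.8159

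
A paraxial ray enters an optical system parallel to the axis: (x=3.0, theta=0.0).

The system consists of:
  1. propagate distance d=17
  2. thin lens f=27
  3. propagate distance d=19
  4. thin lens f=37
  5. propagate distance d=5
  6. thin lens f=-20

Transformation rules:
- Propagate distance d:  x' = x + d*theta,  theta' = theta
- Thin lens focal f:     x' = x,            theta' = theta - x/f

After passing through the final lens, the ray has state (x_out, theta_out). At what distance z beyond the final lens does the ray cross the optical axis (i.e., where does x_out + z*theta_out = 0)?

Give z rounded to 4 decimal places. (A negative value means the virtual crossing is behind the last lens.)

Initial: x=3.0000 theta=0.0000
After 1 (propagate distance d=17): x=3.0000 theta=0.0000
After 2 (thin lens f=27): x=3.0000 theta=-1/9 (≈-0.1111)
After 3 (propagate distance d=19): x=8/9 (≈0.8889) theta=-1/9 (≈-0.1111)
After 4 (thin lens f=37): x=8/9 (≈0.8889) theta=-5/37 (≈-0.1351)
After 5 (propagate distance d=5): x=71/333 (≈0.2132) theta=-5/37 (≈-0.1351)
After 6 (thin lens f=-20): x=71/333 (≈0.2132) theta=-829/6660 (≈-0.1245)
z_focus = -x_out/theta_out = -(71/333)/(-829/6660) = 1420/829 ≈ 1.7129
Rounded to 4 decimal places: z = 1.7129

Answer: 1.7129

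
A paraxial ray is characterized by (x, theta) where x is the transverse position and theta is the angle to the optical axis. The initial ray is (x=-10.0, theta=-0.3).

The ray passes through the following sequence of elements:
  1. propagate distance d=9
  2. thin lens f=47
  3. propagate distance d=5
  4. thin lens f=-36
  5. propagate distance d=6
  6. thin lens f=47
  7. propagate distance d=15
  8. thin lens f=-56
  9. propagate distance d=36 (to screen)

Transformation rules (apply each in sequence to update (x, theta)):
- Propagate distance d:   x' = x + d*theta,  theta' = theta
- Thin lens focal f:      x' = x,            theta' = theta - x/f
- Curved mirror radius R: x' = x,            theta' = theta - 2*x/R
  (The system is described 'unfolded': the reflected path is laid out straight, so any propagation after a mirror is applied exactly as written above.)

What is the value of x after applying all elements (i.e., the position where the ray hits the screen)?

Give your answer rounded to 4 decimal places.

Answer: -28.7991

Derivation:
Initial: x=-10.0000 theta=-0.3000
After 1 (propagate distance d=9): x=-12.7000 theta=-0.3000
After 2 (thin lens f=47): x=-12.7000 theta=-7/235 (≈-0.0298)
After 3 (propagate distance d=5): x=-6039/470 (≈-12.8489) theta=-7/235 (≈-0.0298)
After 4 (thin lens f=-36): x=-6039/470 (≈-12.8489) theta=-727/1880 (≈-0.3867)
After 5 (propagate distance d=6): x=-14259/940 (≈-15.1691) theta=-727/1880 (≈-0.3867)
After 6 (thin lens f=47): x=-14259/940 (≈-15.1691) theta=-5651/88360 (≈-0.0640)
After 7 (propagate distance d=15): x=-1425111/88360 (≈-16.1285) theta=-5651/88360 (≈-0.0640)
After 8 (thin lens f=-56): x=-1425111/88360 (≈-16.1285) theta=-1741567/4948160 (≈-0.3520)
After 9 (propagate distance d=36 (to screen)): x=-35625657/1237040 (≈-28.7991) theta=-1741567/4948160 (≈-0.3520)
Rounded to 4 decimal places: x = -28.7991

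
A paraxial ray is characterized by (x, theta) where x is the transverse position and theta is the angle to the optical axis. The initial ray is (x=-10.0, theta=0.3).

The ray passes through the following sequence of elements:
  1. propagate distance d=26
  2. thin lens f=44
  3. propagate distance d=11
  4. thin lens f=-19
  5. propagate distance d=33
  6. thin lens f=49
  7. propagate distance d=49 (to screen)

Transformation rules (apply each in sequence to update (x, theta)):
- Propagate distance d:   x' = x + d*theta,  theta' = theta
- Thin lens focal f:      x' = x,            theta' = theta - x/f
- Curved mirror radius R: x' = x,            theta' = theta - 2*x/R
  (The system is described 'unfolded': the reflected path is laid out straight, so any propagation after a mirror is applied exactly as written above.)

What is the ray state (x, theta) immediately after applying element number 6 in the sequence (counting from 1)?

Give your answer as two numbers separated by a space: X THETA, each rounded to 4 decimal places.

Answer: 16.0658 0.1090

Derivation:
Initial: x=-10.0000 theta=0.3000
After 1 (propagate distance d=26): x=-2.2000 theta=0.3000
After 2 (thin lens f=44): x=-2.2000 theta=0.3500
After 3 (propagate distance d=11): x=1.6500 theta=0.3500
After 4 (thin lens f=-19): x=1.6500 theta=83/190 (≈0.4368)
After 5 (propagate distance d=33): x=1221/76 (≈16.0658) theta=83/190 (≈0.4368)
After 6 (thin lens f=49): x=1221/76 (≈16.0658) theta=2029/18620 (≈0.1090)
Rounded to 4 decimal places: x = 16.0658, theta = 0.1090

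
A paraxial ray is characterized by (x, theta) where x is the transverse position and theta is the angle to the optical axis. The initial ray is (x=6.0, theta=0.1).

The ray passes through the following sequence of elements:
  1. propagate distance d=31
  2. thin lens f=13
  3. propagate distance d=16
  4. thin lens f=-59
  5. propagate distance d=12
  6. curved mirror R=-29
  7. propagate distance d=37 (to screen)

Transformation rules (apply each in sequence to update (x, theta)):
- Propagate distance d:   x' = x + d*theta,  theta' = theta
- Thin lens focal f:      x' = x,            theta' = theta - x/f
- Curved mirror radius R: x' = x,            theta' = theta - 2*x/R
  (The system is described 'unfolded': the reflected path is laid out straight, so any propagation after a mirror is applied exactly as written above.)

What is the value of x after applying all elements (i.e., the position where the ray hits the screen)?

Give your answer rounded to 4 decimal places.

Initial: x=6.0000 theta=0.1000
After 1 (propagate distance d=31): x=9.1000 theta=0.1000
After 2 (thin lens f=13): x=9.1000 theta=-0.6000
After 3 (propagate distance d=16): x=-0.5000 theta=-0.6000
After 4 (thin lens f=-59): x=-0.5000 theta=-359/590 (≈-0.6085)
After 5 (propagate distance d=12): x=-4603/590 (≈-7.8017) theta=-359/590 (≈-0.6085)
After 6 (curved mirror R=-29): x=-4603/590 (≈-7.8017) theta=-19617/17110 (≈-1.1465)
After 7 (propagate distance d=37 (to screen)): x=-429658/8555 (≈-50.2230) theta=-19617/17110 (≈-1.1465)
Rounded to 4 decimal places: x = -50.2230

Answer: -50.2230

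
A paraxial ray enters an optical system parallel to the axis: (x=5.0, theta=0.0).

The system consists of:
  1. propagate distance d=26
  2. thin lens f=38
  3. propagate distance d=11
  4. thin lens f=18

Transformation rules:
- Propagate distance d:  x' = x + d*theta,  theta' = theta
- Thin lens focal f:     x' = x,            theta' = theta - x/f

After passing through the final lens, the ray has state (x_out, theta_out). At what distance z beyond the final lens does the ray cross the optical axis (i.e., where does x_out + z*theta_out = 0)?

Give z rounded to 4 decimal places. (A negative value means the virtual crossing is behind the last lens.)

Initial: x=5.0000 theta=0.0000
After 1 (propagate distance d=26): x=5.0000 theta=0.0000
After 2 (thin lens f=38): x=5.0000 theta=-5/38 (≈-0.1316)
After 3 (propagate distance d=11): x=135/38 (≈3.5526) theta=-5/38 (≈-0.1316)
After 4 (thin lens f=18): x=135/38 (≈3.5526) theta=-25/76 (≈-0.3289)
z_focus = -x_out/theta_out = -(135/38)/(-25/76) = 10.8000
Rounded to 4 decimal places: z = 10.8000

Answer: 10.8000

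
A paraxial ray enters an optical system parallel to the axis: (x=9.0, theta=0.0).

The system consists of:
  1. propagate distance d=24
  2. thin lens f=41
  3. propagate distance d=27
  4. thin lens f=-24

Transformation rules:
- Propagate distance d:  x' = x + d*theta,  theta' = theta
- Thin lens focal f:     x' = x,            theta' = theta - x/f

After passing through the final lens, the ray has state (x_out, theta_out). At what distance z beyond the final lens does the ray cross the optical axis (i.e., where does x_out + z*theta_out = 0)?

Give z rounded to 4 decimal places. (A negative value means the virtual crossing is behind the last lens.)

Initial: x=9.0000 theta=0.0000
After 1 (propagate distance d=24): x=9.0000 theta=0.0000
After 2 (thin lens f=41): x=9.0000 theta=-9/41 (≈-0.2195)
After 3 (propagate distance d=27): x=126/41 (≈3.0732) theta=-9/41 (≈-0.2195)
After 4 (thin lens f=-24): x=126/41 (≈3.0732) theta=-15/164 (≈-0.0915)
z_focus = -x_out/theta_out = -(126/41)/(-15/164) = 33.6000
Rounded to 4 decimal places: z = 33.6000

Answer: 33.6000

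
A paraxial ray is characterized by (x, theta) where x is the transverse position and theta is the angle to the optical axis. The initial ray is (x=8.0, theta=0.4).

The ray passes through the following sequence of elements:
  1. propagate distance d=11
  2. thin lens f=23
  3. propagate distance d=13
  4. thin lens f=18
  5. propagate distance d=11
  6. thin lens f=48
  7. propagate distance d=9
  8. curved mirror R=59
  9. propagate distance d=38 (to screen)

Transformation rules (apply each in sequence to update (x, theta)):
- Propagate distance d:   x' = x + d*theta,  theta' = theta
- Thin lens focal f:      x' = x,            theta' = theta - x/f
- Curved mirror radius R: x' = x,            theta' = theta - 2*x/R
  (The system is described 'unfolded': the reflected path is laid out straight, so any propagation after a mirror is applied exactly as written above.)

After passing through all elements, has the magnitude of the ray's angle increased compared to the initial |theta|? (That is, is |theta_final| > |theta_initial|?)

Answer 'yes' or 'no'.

Initial: x=8.0000 theta=0.4000
After 1 (propagate distance d=11): x=12.4000 theta=0.4000
After 2 (thin lens f=23): x=12.4000 theta=-16/115 (≈-0.1391)
After 3 (propagate distance d=13): x=1218/115 (≈10.5913) theta=-16/115 (≈-0.1391)
After 4 (thin lens f=18): x=1218/115 (≈10.5913) theta=-251/345 (≈-0.7275)
After 5 (propagate distance d=11): x=893/345 (≈2.5884) theta=-251/345 (≈-0.7275)
After 6 (thin lens f=48): x=893/345 (≈2.5884) theta=-12941/16560 (≈-0.7815)
After 7 (propagate distance d=9): x=-4907/1104 (≈-4.4447) theta=-12941/16560 (≈-0.7815)
After 8 (curved mirror R=59): x=-4907/1104 (≈-4.4447) theta=-616309/977040 (≈-0.6308)
After 9 (propagate distance d=38 (to screen)): x=-27762437/977040 (≈-28.4148) theta=-616309/977040 (≈-0.6308)
|theta_initial|=0.4000 |theta_final|=616309/977040 (≈0.6308) -> increased

Answer: yes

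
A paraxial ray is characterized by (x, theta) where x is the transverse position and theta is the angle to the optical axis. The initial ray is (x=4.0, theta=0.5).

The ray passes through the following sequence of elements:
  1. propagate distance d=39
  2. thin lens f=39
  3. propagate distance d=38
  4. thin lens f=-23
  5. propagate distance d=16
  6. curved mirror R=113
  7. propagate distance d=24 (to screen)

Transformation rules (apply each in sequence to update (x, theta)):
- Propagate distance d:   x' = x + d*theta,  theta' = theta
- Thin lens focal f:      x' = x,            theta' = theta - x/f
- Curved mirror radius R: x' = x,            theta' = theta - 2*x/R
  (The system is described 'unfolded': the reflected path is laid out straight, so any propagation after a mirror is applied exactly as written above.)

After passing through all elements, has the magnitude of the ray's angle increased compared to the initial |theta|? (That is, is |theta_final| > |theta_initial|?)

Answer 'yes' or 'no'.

Answer: no

Derivation:
Initial: x=4.0000 theta=0.5000
After 1 (propagate distance d=39): x=23.5000 theta=0.5000
After 2 (thin lens f=39): x=23.5000 theta=-4/39 (≈-0.1026)
After 3 (propagate distance d=38): x=1529/78 (≈19.6026) theta=-4/39 (≈-0.1026)
After 4 (thin lens f=-23): x=1529/78 (≈19.6026) theta=1345/1794 (≈0.7497)
After 5 (propagate distance d=16): x=56687/1794 (≈31.5981) theta=1345/1794 (≈0.7497)
After 6 (curved mirror R=113): x=56687/1794 (≈31.5981) theta=38611/202722 (≈0.1905)
After 7 (propagate distance d=24 (to screen)): x=7332295/202722 (≈36.1692) theta=38611/202722 (≈0.1905)
|theta_initial|=0.5000 |theta_final|=38611/202722 (≈0.1905) -> not increased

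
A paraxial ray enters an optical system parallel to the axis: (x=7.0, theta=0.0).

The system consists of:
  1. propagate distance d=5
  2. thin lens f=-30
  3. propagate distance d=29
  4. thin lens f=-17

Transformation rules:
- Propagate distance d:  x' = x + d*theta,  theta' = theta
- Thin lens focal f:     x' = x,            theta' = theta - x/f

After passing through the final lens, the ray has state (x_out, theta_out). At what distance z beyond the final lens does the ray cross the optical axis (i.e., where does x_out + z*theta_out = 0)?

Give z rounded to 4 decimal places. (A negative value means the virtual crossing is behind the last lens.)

Initial: x=7.0000 theta=0.0000
After 1 (propagate distance d=5): x=7.0000 theta=0.0000
After 2 (thin lens f=-30): x=7.0000 theta=7/30 (≈0.2333)
After 3 (propagate distance d=29): x=413/30 (≈13.7667) theta=7/30 (≈0.2333)
After 4 (thin lens f=-17): x=413/30 (≈13.7667) theta=266/255 (≈1.0431)
z_focus = -x_out/theta_out = -(413/30)/(266/255) = -1003/76 ≈ -13.1974
Rounded to 4 decimal places: z = -13.1974

Answer: -13.1974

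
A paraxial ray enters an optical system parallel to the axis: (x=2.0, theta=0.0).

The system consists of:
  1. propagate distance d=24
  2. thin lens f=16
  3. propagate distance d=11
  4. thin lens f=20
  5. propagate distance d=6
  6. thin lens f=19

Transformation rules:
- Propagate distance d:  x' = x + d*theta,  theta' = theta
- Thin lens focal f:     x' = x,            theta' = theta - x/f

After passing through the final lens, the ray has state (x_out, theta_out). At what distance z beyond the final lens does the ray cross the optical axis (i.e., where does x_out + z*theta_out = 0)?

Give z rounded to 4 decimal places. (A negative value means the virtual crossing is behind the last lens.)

Initial: x=2.0000 theta=0.0000
After 1 (propagate distance d=24): x=2.0000 theta=0.0000
After 2 (thin lens f=16): x=2.0000 theta=-0.1250
After 3 (propagate distance d=11): x=0.6250 theta=-0.1250
After 4 (thin lens f=20): x=0.6250 theta=-5/32 (≈-0.1563)
After 5 (propagate distance d=6): x=-0.3125 theta=-5/32 (≈-0.1563)
After 6 (thin lens f=19): x=-0.3125 theta=-85/608 (≈-0.1398)
z_focus = -x_out/theta_out = -(-0.3125)/(-85/608) = -38/17 ≈ -2.2353
Rounded to 4 decimal places: z = -2.2353

Answer: -2.2353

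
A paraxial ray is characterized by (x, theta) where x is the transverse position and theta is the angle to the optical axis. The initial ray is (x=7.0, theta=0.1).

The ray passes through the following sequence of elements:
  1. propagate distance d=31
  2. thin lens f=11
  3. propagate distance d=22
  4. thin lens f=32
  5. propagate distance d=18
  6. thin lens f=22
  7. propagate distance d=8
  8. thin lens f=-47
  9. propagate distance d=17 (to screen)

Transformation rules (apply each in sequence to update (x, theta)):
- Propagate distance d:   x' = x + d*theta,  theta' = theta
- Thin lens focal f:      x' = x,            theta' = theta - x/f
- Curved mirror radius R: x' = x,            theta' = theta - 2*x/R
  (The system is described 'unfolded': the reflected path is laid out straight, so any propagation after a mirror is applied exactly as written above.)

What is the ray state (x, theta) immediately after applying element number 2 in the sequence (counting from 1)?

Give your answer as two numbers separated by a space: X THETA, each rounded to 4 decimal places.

Initial: x=7.0000 theta=0.1000
After 1 (propagate distance d=31): x=10.1000 theta=0.1000
After 2 (thin lens f=11): x=10.1000 theta=-9/11 (≈-0.8182)
Rounded to 4 decimal places: x = 10.1000, theta = -0.8182

Answer: 10.1000 -0.8182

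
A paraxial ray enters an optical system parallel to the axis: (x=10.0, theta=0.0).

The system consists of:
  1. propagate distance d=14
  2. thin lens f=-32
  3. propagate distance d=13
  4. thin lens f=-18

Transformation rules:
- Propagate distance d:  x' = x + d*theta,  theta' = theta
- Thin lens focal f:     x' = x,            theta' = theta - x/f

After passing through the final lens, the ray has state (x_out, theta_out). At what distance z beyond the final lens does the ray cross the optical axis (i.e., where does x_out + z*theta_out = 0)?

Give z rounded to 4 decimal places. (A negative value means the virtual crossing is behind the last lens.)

Initial: x=10.0000 theta=0.0000
After 1 (propagate distance d=14): x=10.0000 theta=0.0000
After 2 (thin lens f=-32): x=10.0000 theta=0.3125
After 3 (propagate distance d=13): x=14.0625 theta=0.3125
After 4 (thin lens f=-18): x=14.0625 theta=35/32 (≈1.0938)
z_focus = -x_out/theta_out = -(14.0625)/(35/32) = -90/7 ≈ -12.8571
Rounded to 4 decimal places: z = -12.8571

Answer: -12.8571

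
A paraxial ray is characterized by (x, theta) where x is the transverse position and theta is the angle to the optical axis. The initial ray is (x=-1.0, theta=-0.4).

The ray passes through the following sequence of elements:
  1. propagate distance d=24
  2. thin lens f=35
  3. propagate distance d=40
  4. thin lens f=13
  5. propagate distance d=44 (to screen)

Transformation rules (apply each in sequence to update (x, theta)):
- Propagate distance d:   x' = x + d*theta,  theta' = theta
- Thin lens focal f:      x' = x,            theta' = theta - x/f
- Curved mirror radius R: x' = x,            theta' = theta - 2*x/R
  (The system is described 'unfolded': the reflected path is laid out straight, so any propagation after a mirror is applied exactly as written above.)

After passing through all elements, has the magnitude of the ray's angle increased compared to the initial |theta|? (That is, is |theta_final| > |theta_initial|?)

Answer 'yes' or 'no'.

Initial: x=-1.0000 theta=-0.4000
After 1 (propagate distance d=24): x=-10.6000 theta=-0.4000
After 2 (thin lens f=35): x=-10.6000 theta=-17/175 (≈-0.0971)
After 3 (propagate distance d=40): x=-507/35 (≈-14.4857) theta=-17/175 (≈-0.0971)
After 4 (thin lens f=13): x=-507/35 (≈-14.4857) theta=178/175 (≈1.0171)
After 5 (propagate distance d=44 (to screen)): x=5297/175 (≈30.2686) theta=178/175 (≈1.0171)
|theta_initial|=0.4000 |theta_final|=178/175 (≈1.0171) -> increased

Answer: yes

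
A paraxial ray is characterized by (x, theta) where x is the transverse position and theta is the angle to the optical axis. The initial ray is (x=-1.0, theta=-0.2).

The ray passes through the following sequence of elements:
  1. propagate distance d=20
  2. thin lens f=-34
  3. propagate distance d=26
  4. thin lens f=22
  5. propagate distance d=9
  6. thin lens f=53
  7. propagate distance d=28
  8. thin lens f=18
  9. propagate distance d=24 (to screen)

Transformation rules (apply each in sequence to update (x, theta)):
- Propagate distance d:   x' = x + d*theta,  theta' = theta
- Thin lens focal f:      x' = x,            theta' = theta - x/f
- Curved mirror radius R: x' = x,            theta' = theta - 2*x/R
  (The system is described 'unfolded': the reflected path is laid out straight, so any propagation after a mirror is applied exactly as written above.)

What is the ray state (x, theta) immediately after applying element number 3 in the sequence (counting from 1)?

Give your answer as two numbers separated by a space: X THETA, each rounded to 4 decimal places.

Initial: x=-1.0000 theta=-0.2000
After 1 (propagate distance d=20): x=-5.0000 theta=-0.2000
After 2 (thin lens f=-34): x=-5.0000 theta=-59/170 (≈-0.3471)
After 3 (propagate distance d=26): x=-1192/85 (≈-14.0235) theta=-59/170 (≈-0.3471)
Rounded to 4 decimal places: x = -14.0235, theta = -0.3471

Answer: -14.0235 -0.3471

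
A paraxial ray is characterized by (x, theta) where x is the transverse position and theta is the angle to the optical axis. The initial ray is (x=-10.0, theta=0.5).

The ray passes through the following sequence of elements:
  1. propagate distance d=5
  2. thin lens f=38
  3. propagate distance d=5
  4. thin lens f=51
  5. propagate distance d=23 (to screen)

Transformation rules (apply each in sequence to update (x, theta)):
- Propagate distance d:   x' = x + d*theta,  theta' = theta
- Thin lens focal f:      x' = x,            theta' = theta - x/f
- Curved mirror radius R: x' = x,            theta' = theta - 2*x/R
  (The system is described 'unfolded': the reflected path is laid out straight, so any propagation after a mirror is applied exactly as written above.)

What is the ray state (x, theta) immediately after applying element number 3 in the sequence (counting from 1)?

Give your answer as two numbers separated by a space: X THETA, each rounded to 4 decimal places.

Initial: x=-10.0000 theta=0.5000
After 1 (propagate distance d=5): x=-7.5000 theta=0.5000
After 2 (thin lens f=38): x=-7.5000 theta=53/76 (≈0.6974)
After 3 (propagate distance d=5): x=-305/76 (≈-4.0132) theta=53/76 (≈0.6974)
Rounded to 4 decimal places: x = -4.0132, theta = 0.6974

Answer: -4.0132 0.6974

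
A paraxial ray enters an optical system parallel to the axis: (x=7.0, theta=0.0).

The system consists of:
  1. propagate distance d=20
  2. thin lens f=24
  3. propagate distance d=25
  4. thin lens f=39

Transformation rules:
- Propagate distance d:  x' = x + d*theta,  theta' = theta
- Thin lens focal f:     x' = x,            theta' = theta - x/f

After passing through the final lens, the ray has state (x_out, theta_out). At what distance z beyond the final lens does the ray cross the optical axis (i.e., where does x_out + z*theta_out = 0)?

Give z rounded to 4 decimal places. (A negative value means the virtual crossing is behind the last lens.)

Initial: x=7.0000 theta=0.0000
After 1 (propagate distance d=20): x=7.0000 theta=0.0000
After 2 (thin lens f=24): x=7.0000 theta=-7/24 (≈-0.2917)
After 3 (propagate distance d=25): x=-7/24 (≈-0.2917) theta=-7/24 (≈-0.2917)
After 4 (thin lens f=39): x=-7/24 (≈-0.2917) theta=-133/468 (≈-0.2842)
z_focus = -x_out/theta_out = -(-7/24)/(-133/468) = -39/38 ≈ -1.0263
Rounded to 4 decimal places: z = -1.0263

Answer: -1.0263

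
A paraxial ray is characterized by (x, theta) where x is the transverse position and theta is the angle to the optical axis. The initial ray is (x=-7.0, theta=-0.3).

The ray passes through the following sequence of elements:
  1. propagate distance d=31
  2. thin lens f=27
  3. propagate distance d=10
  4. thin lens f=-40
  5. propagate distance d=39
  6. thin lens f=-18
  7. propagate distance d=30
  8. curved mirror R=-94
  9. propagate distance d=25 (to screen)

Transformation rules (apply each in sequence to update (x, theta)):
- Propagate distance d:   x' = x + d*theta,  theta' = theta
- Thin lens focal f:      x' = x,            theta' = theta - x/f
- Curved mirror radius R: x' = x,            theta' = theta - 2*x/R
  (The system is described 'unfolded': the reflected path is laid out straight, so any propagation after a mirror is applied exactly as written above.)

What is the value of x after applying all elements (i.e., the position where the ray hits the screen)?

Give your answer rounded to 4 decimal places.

Answer: -80.5289

Derivation:
Initial: x=-7.0000 theta=-0.3000
After 1 (propagate distance d=31): x=-16.3000 theta=-0.3000
After 2 (thin lens f=27): x=-16.3000 theta=41/135 (≈0.3037)
After 3 (propagate distance d=10): x=-3581/270 (≈-13.2630) theta=41/135 (≈0.3037)
After 4 (thin lens f=-40): x=-3581/270 (≈-13.2630) theta=-301/10800 (≈-0.0279)
After 5 (propagate distance d=39): x=-154979/10800 (≈-14.3499) theta=-301/10800 (≈-0.0279)
After 6 (thin lens f=-18): x=-154979/10800 (≈-14.3499) theta=-160397/194400 (≈-0.8251)
After 7 (propagate distance d=30): x=-633461/16200 (≈-39.1025) theta=-160397/194400 (≈-0.8251)
After 8 (curved mirror R=-94): x=-633461/16200 (≈-39.1025) theta=-15140191/9136800 (≈-1.6571)
After 9 (propagate distance d=25 (to screen)): x=-735776779/9136800 (≈-80.5289) theta=-15140191/9136800 (≈-1.6571)
Rounded to 4 decimal places: x = -80.5289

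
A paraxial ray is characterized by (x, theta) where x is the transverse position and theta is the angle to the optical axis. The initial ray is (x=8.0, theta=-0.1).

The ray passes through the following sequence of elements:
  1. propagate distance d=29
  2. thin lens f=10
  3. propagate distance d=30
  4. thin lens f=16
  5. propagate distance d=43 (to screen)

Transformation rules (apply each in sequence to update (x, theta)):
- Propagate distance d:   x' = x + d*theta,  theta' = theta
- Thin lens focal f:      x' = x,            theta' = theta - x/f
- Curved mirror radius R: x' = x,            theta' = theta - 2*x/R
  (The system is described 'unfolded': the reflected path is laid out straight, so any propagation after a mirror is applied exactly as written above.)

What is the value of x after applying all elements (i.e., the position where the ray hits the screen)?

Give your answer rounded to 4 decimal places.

Initial: x=8.0000 theta=-0.1000
After 1 (propagate distance d=29): x=5.1000 theta=-0.1000
After 2 (thin lens f=10): x=5.1000 theta=-0.6100
After 3 (propagate distance d=30): x=-13.2000 theta=-0.6100
After 4 (thin lens f=16): x=-13.2000 theta=0.2150
After 5 (propagate distance d=43 (to screen)): x=-3.9550 theta=0.2150
Rounded to 4 decimal places: x = -3.9550

Answer: -3.9550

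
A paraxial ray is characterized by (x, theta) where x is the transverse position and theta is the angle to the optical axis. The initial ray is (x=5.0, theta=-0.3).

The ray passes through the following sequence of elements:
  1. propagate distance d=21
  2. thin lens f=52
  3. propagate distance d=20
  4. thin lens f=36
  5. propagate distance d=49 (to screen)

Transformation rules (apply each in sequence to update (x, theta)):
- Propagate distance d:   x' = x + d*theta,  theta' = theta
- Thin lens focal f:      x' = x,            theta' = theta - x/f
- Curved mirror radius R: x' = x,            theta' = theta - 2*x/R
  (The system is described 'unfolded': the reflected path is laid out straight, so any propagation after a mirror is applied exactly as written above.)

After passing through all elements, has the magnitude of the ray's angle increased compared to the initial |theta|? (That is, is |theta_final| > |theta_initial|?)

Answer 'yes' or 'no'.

Answer: no

Derivation:
Initial: x=5.0000 theta=-0.3000
After 1 (propagate distance d=21): x=-1.3000 theta=-0.3000
After 2 (thin lens f=52): x=-1.3000 theta=-0.2750
After 3 (propagate distance d=20): x=-6.8000 theta=-0.2750
After 4 (thin lens f=36): x=-6.8000 theta=-31/360 (≈-0.0861)
After 5 (propagate distance d=49 (to screen)): x=-3967/360 (≈-11.0194) theta=-31/360 (≈-0.0861)
|theta_initial|=0.3000 |theta_final|=31/360 (≈0.0861) -> not increased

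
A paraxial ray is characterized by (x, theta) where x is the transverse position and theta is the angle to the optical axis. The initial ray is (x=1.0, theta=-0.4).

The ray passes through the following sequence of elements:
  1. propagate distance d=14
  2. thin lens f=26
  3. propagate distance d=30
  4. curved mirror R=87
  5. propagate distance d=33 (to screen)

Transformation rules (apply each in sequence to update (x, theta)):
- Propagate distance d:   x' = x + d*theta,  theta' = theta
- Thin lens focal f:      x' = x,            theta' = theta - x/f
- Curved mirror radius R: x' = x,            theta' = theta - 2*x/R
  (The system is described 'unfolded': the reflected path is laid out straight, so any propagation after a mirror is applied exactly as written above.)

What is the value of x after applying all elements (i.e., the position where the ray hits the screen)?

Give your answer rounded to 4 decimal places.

Answer: -10.0873

Derivation:
Initial: x=1.0000 theta=-0.4000
After 1 (propagate distance d=14): x=-4.6000 theta=-0.4000
After 2 (thin lens f=26): x=-4.6000 theta=-29/130 (≈-0.2231)
After 3 (propagate distance d=30): x=-734/65 (≈-11.2923) theta=-29/130 (≈-0.2231)
After 4 (curved mirror R=87): x=-734/65 (≈-11.2923) theta=413/11310 (≈0.0365)
After 5 (propagate distance d=33 (to screen)): x=-38029/3770 (≈-10.0873) theta=413/11310 (≈0.0365)
Rounded to 4 decimal places: x = -10.0873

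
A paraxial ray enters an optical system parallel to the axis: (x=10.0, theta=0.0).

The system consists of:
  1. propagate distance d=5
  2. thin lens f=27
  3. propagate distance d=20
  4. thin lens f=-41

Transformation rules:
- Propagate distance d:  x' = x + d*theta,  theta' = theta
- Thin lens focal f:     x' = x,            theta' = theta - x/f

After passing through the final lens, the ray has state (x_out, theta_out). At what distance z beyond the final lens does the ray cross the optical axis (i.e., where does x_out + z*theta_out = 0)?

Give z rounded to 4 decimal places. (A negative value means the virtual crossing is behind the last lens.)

Answer: 8.4412

Derivation:
Initial: x=10.0000 theta=0.0000
After 1 (propagate distance d=5): x=10.0000 theta=0.0000
After 2 (thin lens f=27): x=10.0000 theta=-10/27 (≈-0.3704)
After 3 (propagate distance d=20): x=70/27 (≈2.5926) theta=-10/27 (≈-0.3704)
After 4 (thin lens f=-41): x=70/27 (≈2.5926) theta=-340/1107 (≈-0.3071)
z_focus = -x_out/theta_out = -(70/27)/(-340/1107) = 287/34 ≈ 8.4412
Rounded to 4 decimal places: z = 8.4412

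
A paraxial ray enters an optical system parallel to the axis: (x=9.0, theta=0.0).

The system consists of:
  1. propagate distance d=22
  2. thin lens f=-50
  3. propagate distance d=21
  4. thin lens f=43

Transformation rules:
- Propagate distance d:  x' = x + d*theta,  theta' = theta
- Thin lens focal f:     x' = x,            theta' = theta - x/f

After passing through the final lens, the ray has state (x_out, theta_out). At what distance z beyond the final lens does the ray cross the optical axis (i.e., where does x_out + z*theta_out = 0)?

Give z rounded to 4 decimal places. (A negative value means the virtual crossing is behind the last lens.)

Answer: 109.0357

Derivation:
Initial: x=9.0000 theta=0.0000
After 1 (propagate distance d=22): x=9.0000 theta=0.0000
After 2 (thin lens f=-50): x=9.0000 theta=0.1800
After 3 (propagate distance d=21): x=12.7800 theta=0.1800
After 4 (thin lens f=43): x=12.7800 theta=-126/1075 (≈-0.1172)
z_focus = -x_out/theta_out = -(12.7800)/(-126/1075) = 3053/28 ≈ 109.0357
Rounded to 4 decimal places: z = 109.0357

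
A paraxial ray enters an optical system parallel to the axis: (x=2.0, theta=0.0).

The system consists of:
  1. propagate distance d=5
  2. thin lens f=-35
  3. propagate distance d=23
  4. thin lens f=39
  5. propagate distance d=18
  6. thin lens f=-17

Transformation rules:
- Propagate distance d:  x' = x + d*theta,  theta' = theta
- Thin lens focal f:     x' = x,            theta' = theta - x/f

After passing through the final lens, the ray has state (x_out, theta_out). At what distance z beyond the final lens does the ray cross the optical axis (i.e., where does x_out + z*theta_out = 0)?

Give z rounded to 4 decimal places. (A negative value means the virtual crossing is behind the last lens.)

Initial: x=2.0000 theta=0.0000
After 1 (propagate distance d=5): x=2.0000 theta=0.0000
After 2 (thin lens f=-35): x=2.0000 theta=2/35 (≈0.0571)
After 3 (propagate distance d=23): x=116/35 (≈3.3143) theta=2/35 (≈0.0571)
After 4 (thin lens f=39): x=116/35 (≈3.3143) theta=-38/1365 (≈-0.0278)
After 5 (propagate distance d=18): x=256/91 (≈2.8132) theta=-38/1365 (≈-0.0278)
After 6 (thin lens f=-17): x=256/91 (≈2.8132) theta=3194/23205 (≈0.1376)
z_focus = -x_out/theta_out = -(256/91)/(3194/23205) = -32640/1597 ≈ -20.4383
Rounded to 4 decimal places: z = -20.4383

Answer: -20.4383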